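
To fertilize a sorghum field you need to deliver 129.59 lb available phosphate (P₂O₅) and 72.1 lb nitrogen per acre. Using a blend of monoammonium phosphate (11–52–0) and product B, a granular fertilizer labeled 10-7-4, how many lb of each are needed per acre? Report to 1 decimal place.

178.6 lb monoammonium phosphate, 524.5 lb product B

Per-acre balance (a = monoammonium phosphate, b = product B):
P₂O₅: 0.52·a + 0.07·b = 129.59
N: 0.11·a + 0.1·b = 72.1
From row1: a = (129.59 − 0.07·b) / 0.52.
Into row2: 0.11·(129.59 − 0.07·b)/0.52 + 0.1·b = 72.1 → b = 524.54, a = 178.6005.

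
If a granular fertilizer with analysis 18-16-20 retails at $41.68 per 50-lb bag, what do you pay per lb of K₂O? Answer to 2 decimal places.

K₂O in bag = 50 × 20% = 10 lb.
Cost per lb K₂O = $41.68 / 10 = $4.1680.

$4.17 per lb K₂O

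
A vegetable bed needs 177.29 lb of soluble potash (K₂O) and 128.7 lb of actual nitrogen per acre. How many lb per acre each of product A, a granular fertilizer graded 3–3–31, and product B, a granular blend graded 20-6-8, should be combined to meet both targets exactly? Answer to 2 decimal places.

Per-acre balance (a = product A, b = product B):
K₂O: 0.31·a + 0.08·b = 177.29
N: 0.03·a + 0.2·b = 128.7
Eliminate b: (row1) − 0.08/0.2·(row2) → 0.298·a = 125.81, so a = 422.181.
Then b = (128.7 − 0.03·422.181) / 0.2 = 580.173.

422.18 lb product A, 580.17 lb product B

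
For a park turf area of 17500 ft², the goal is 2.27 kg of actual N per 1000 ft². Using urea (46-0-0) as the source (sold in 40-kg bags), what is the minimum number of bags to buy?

3 bags

Product per 1000 ft² = 2.27 / 46% = 4.93478 kg.
Total product = 4.93478 × 17500 / 1000 = 86.3587 kg.
Bags = ⌈86.3587 / 40⌉ = 3.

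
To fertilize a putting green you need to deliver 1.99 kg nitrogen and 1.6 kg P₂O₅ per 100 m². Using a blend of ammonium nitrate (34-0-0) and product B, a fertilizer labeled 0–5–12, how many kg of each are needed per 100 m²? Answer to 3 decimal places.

Per-100 m² balance (a = ammonium nitrate, b = product B):
N: 0.34·a + 0·b = 1.99
P₂O₅: 0·a + 0.05·b = 1.6
Solving simultaneously: a = 5.85294, b = 32.

5.853 kg ammonium nitrate, 32.000 kg product B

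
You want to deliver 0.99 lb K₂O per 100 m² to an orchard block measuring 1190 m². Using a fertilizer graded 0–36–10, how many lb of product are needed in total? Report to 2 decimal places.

117.81 lb

Product per 100 m² = 0.99 / 10% = 9.9 lb.
Total product = 9.9 × 1190 / 100 = 117.81 lb.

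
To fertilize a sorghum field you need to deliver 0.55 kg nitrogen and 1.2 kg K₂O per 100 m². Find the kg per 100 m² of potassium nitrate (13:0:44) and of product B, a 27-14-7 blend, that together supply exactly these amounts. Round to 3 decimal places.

Let a = kg of potassium nitrate, b = kg of product B (per 100 m²).
N: 0.13·a + 0.27·b = 0.55
K₂O: 0.44·a + 0.07·b = 1.2
From row1: a = (0.55 − 0.27·b) / 0.13.
Into row2: 0.44·(0.55 − 0.27·b)/0.13 + 0.07·b = 1.2 → b = 0.783956, a = 2.60255.

2.603 kg potassium nitrate, 0.784 kg product B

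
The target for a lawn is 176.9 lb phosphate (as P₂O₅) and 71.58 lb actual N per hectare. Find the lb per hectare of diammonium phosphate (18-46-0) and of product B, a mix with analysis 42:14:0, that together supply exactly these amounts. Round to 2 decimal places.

With a, b = lb per hectare of diammonium phosphate and product B:
P₂O₅: 0.46·a + 0.14·b = 176.9
N: 0.18·a + 0.42·b = 71.58
Eliminate a: (row1) − 0.46/0.18·(row2) → -0.933333·b = -6.02667, so b = 6.45714.
Back-substitute: a = (176.9 − 0.14·6.45714) / 0.46 = 382.6.

382.60 lb diammonium phosphate, 6.46 lb product B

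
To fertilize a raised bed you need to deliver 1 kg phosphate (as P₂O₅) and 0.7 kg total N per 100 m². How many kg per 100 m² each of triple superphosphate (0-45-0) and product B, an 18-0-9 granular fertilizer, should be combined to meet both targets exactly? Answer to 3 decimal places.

Let a = kg of triple superphosphate, b = kg of product B (per 100 m²).
P₂O₅: 0.45·a + 0·b = 1
N: 0·a + 0.18·b = 0.7
Solving simultaneously: a = 2.22222, b = 3.88889.

2.222 kg triple superphosphate, 3.889 kg product B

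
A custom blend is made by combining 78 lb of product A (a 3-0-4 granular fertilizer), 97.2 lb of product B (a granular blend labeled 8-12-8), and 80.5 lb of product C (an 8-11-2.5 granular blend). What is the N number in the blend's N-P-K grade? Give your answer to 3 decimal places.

Total mass = 78 + 97.2 + 80.5 = 255.7 lb.
N mass = 3%×78 + 8%×97.2 + 8%×80.5 = 16.556 lb.
% N = 16.556 / 255.7 = 6.47478%.

6.475% N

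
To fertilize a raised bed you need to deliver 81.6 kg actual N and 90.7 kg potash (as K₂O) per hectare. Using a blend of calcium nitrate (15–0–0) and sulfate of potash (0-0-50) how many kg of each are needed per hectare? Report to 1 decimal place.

Per-hectare balance (a = calcium nitrate, b = sulfate of potash):
N: 0.15·a + 0·b = 81.6
K₂O: 0·a + 0.5·b = 90.7
Solving simultaneously: a = 544, b = 181.4.

544.0 kg calcium nitrate, 181.4 kg sulfate of potash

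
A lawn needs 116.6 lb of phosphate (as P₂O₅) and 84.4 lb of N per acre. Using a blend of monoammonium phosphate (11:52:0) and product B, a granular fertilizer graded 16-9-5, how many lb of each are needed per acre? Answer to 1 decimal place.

Per-acre balance (a = monoammonium phosphate, b = product B):
P₂O₅: 0.52·a + 0.09·b = 116.6
N: 0.11·a + 0.16·b = 84.4
Eliminate b: (row1) − 0.09/0.16·(row2) → 0.458125·a = 69.125, so a = 150.887.
Then b = (84.4 − 0.11·150.887) / 0.16 = 423.765.

150.9 lb monoammonium phosphate, 423.8 lb product B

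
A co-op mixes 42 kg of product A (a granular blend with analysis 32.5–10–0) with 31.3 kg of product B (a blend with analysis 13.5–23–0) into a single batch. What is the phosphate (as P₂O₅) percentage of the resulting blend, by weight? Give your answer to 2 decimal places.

15.55% P₂O₅

Total mass = 42 + 31.3 = 73.3 kg.
P₂O₅ mass = 10%×42 + 23%×31.3 = 11.399 kg.
% P₂O₅ = 11.399 / 73.3 = 15.5512%.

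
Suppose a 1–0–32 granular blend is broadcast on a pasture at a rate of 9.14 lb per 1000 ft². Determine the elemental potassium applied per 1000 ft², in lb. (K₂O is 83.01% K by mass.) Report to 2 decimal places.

K₂O per 1000 ft² = 9.14 × 32% = 2.9248 lb.
Elemental K = 2.9248 × 0.8301 = 2.42788 lb per 1000 ft².

2.43 lb K per thousand sq ft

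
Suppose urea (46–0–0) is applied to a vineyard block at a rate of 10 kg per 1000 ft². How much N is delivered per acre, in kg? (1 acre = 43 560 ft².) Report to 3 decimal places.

200.376 kg N per acre

nitrogen per 1000 ft² = 10 × 46% = 4.6 kg.
Convert to per acre: 4.6 × 43.56 = 200.376 kg.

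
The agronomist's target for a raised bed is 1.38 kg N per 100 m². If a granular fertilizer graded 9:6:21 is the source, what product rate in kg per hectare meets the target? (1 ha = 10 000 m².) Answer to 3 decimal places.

Product per 100 m² = 1.38 / 9% = 15.3333 kg.
Convert to per hectare: 15.3333 × 100 = 1533.3333 kg.

1533.333 kg of product per hectare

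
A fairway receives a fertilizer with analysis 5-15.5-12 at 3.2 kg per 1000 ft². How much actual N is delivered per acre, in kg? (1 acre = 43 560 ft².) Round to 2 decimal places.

nitrogen per 1000 ft² = 3.2 × 5% = 0.16 kg.
Convert to per acre: 0.16 × 43.56 = 6.9696 kg.

6.97 kg N per acre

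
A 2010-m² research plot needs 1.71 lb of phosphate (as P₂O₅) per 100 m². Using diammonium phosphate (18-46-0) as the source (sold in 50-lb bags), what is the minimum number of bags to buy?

Product per 100 m² = 1.71 / 46% = 3.71739 lb.
Total product = 3.71739 × 2010 / 100 = 74.7196 lb.
Bags = ⌈74.7196 / 50⌉ = 2.

2 bags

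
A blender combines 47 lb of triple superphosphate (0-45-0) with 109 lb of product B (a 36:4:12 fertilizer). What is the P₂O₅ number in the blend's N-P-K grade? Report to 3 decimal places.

Total mass = 47 + 109 = 156 lb.
P₂O₅ mass = 45%×47 + 4%×109 = 25.51 lb.
% P₂O₅ = 25.51 / 156 = 16.3526%.

16.353% P₂O₅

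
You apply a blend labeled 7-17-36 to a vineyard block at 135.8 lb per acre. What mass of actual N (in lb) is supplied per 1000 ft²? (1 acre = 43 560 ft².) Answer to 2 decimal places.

0.22 lb N per thousand sq ft

nitrogen per acre = 135.8 × 7% = 9.506 lb.
Convert to per 1000 ft²: 9.506 × 0.0229568 = 0.218228 lb.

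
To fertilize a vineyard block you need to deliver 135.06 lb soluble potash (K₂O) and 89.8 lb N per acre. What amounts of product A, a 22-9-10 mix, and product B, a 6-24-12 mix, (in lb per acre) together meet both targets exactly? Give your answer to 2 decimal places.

131.00 lb product A, 1016.33 lb product B

With a, b = lb per acre of product A and product B:
K₂O: 0.1·a + 0.12·b = 135.06
N: 0.22·a + 0.06·b = 89.8
Eliminate b: (row1) − 0.12/0.06·(row2) → -0.34·a = -44.54, so a = 131.
Then b = (89.8 − 0.22·131) / 0.06 = 1016.333.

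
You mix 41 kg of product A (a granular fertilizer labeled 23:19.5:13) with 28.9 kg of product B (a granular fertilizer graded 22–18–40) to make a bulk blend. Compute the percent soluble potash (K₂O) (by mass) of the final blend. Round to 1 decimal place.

24.2% K₂O

Total mass = 41 + 28.9 = 69.9 kg.
K₂O mass = 13%×41 + 40%×28.9 = 16.89 kg.
% K₂O = 16.89 / 69.9 = 24.1631%.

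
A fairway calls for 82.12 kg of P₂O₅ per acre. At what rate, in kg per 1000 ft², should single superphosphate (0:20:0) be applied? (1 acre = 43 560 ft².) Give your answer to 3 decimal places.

9.426 kg of product per thousand sq ft

Product per acre = 82.12 / 20% = 410.6 kg.
Convert to per 1000 ft²: 410.6 × 0.0229568 = 9.42608 kg.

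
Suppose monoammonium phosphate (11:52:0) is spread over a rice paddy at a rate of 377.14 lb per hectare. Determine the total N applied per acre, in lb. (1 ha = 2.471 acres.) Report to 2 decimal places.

nitrogen per hectare = 377.14 × 11% = 41.4854 lb.
Convert to per acre: 41.4854 × 0.404694 = 16.7889 lb.

16.79 lb N per acre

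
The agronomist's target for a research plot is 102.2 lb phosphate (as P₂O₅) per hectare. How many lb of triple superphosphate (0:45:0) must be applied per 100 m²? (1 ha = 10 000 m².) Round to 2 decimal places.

Product per hectare = 102.2 / 45% = 227.111 lb.
Convert to per 100 m²: 227.111 × 0.01 = 2.27111 lb.

2.27 lb of product per hundred sq m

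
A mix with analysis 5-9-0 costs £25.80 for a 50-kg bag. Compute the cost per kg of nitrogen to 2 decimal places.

£10.32 per kg N

N in bag = 50 × 5% = 2.5 kg.
Cost per kg N = £25.80 / 2.5 = £10.3200.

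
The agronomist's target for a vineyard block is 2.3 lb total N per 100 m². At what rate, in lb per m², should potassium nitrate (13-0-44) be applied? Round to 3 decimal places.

Product per 100 m² = 2.3 / 13% = 17.6923 lb.
Convert to per m²: 17.6923 × 0.01 = 0.176923 lb.

0.177 lb of product per sq m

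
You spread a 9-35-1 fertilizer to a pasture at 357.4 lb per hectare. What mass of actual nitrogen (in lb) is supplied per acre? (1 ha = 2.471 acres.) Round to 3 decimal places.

nitrogen per hectare = 357.4 × 9% = 32.166 lb.
Convert to per acre: 32.166 × 0.404694 = 13.0174 lb.

13.017 lb N per acre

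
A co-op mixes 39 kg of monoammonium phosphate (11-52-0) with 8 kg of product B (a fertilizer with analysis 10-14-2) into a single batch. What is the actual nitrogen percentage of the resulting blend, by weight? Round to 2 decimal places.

Total mass = 39 + 8 = 47 kg.
N mass = 11%×39 + 10%×8 = 5.09 kg.
% N = 5.09 / 47 = 10.8298%.

10.83% N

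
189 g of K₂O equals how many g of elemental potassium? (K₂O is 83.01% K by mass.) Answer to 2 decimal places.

K = 189 × 0.8301 = 156.889 g.

156.89 g K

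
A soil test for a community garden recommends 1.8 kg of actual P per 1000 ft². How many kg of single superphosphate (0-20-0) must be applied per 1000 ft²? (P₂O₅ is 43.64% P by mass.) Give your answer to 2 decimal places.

20.62 kg of product per thousand sq ft

As P₂O₅: 1.8 / 0.4364 = 4.12466 kg per 1000 ft².
Product per 1000 ft² = 4.12466 / 20% = 20.6233 kg.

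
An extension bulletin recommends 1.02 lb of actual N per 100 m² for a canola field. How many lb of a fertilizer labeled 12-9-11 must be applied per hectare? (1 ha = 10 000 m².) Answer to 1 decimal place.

850.0 lb of product per hectare

Product per 100 m² = 1.02 / 12% = 8.5 lb.
Convert to per hectare: 8.5 × 100 = 850 lb.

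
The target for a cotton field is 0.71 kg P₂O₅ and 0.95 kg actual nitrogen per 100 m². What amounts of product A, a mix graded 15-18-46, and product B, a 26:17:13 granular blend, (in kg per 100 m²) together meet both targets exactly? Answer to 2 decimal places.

1.08 kg product A, 3.03 kg product B

Per-100 m² balance (a = product A, b = product B):
P₂O₅: 0.18·a + 0.17·b = 0.71
N: 0.15·a + 0.26·b = 0.95
From row1: a = (0.71 − 0.17·b) / 0.18.
Into row2: 0.15·(0.71 − 0.17·b)/0.18 + 0.26·b = 0.95 → b = 3.02817, a = 1.08451.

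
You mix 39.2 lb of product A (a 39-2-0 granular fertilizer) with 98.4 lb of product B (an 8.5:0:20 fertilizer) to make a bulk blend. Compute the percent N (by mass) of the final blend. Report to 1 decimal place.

Total mass = 39.2 + 98.4 = 137.6 lb.
N mass = 39%×39.2 + 8.5%×98.4 = 23.652 lb.
% N = 23.652 / 137.6 = 17.189%.

17.2% N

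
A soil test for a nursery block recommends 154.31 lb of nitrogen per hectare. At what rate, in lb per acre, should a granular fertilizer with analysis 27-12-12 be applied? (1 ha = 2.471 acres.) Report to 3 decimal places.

Product per hectare = 154.31 / 27% = 571.519 lb.
Convert to per acre: 571.519 × 0.404694 = 231.2904 lb.

231.290 lb of product per acre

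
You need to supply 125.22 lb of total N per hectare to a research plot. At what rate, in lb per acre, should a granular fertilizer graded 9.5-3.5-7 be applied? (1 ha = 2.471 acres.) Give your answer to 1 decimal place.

533.4 lb of product per acre

Product per hectare = 125.22 / 9.5% = 1318.11 lb.
Convert to per acre: 1318.11 × 0.404694 = 533.43 lb.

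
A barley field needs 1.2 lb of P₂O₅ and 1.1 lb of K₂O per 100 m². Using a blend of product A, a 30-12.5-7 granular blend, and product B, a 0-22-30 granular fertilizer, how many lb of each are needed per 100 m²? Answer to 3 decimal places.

Let a = lb of product A, b = lb of product B (per 100 m²).
P₂O₅: 0.125·a + 0.22·b = 1.2
K₂O: 0.07·a + 0.3·b = 1.1
Eliminate b: (row1) − 0.22/0.3·(row2) → 0.0736667·a = 0.393333, so a = 5.33937.
Then b = (1.1 − 0.07·5.33937) / 0.3 = 2.42081.

5.339 lb product A, 2.421 lb product B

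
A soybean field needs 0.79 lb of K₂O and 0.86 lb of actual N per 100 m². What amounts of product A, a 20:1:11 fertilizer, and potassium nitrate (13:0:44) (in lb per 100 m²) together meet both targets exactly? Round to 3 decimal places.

3.741 lb product A, 0.860 lb potassium nitrate

Let a = lb of product A, b = lb of potassium nitrate (per 100 m²).
K₂O: 0.11·a + 0.44·b = 0.79
N: 0.2·a + 0.13·b = 0.86
Eliminate b: (row1) − 0.44/0.13·(row2) → -0.566923·a = -2.12077, so a = 3.74084.
Then b = (0.86 − 0.2·3.74084) / 0.13 = 0.860244.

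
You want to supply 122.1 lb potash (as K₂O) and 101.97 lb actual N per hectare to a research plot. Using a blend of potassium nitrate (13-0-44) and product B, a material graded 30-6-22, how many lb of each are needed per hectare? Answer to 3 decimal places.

137.298 lb potassium nitrate, 280.404 lb product B

Per-hectare balance (a = potassium nitrate, b = product B):
K₂O: 0.44·a + 0.22·b = 122.1
N: 0.13·a + 0.3·b = 101.97
Eliminate b: (row1) − 0.22/0.3·(row2) → 0.344667·a = 47.322, so a = 137.2979.
Then b = (101.97 − 0.13·137.2979) / 0.3 = 280.4043.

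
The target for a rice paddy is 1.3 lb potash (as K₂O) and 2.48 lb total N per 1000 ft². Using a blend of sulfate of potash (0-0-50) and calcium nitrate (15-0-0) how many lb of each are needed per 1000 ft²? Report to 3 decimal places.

Let a = lb of sulfate of potash, b = lb of calcium nitrate (per 1000 ft²).
K₂O: 0.5·a + 0·b = 1.3
N: 0·a + 0.15·b = 2.48
Solving simultaneously: a = 2.6, b = 16.5333.

2.600 lb sulfate of potash, 16.533 lb calcium nitrate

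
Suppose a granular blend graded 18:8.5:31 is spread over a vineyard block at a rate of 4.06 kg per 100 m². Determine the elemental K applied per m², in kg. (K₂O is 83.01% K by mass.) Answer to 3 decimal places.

0.010 kg K per sq m

K₂O per 100 m² = 4.06 × 31% = 1.2586 kg.
Elemental K = 1.2586 × 0.8301 = 1.04476 kg per 100 m².
Convert to per m²: 1.04476 × 0.01 = 0.0104476 kg.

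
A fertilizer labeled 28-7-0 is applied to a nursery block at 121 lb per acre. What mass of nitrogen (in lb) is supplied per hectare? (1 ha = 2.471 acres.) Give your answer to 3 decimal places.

83.717 lb N per hectare

nitrogen per acre = 121 × 28% = 33.88 lb.
Convert to per hectare: 33.88 × 2.471 = 83.71748 lb.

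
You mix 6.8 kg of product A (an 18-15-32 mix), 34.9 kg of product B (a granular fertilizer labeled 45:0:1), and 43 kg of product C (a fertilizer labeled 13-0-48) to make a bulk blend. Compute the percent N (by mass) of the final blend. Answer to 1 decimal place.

26.6% N

Total mass = 6.8 + 34.9 + 43 = 84.7 kg.
N mass = 18%×6.8 + 45%×34.9 + 13%×43 = 22.519 kg.
% N = 22.519 / 84.7 = 26.5868%.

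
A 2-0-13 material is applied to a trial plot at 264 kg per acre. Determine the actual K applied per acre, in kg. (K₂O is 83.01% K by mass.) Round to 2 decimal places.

28.49 kg K per acre

K₂O per acre = 264 × 13% = 34.32 kg.
Elemental K = 34.32 × 0.8301 = 28.489 kg per acre.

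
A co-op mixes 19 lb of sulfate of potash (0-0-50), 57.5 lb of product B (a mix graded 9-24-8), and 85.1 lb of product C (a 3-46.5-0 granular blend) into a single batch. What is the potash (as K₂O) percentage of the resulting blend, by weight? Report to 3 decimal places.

Total mass = 19 + 57.5 + 85.1 = 161.6 lb.
K₂O mass = 50%×19 + 8%×57.5 + 0%×85.1 = 14.1 lb.
% K₂O = 14.1 / 161.6 = 8.72525%.

8.725% K₂O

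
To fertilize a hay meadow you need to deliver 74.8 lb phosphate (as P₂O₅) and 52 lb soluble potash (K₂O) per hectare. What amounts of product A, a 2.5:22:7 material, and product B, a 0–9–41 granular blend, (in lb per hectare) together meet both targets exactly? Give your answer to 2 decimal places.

309.75 lb product A, 73.95 lb product B

Per-hectare balance (a = product A, b = product B):
P₂O₅: 0.22·a + 0.09·b = 74.8
K₂O: 0.07·a + 0.41·b = 52
Eliminate b: (row1) − 0.09/0.41·(row2) → 0.204634·a = 63.3854, so a = 309.7497.
Then b = (52 − 0.07·309.7497) / 0.41 = 73.9452.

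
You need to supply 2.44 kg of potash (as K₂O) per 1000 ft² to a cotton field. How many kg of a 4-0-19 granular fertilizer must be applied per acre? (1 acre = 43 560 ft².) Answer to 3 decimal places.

Product per 1000 ft² = 2.44 / 19% = 12.8421 kg.
Convert to per acre: 12.8421 × 43.56 = 559.4021 kg.

559.402 kg of product per acre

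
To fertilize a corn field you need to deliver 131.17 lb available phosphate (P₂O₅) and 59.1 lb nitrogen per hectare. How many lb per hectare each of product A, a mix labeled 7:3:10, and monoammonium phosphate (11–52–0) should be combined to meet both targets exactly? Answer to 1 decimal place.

With a, b = lb per hectare of product A and monoammonium phosphate:
P₂O₅: 0.03·a + 0.52·b = 131.17
N: 0.07·a + 0.11·b = 59.1
Eliminate a: (row1) − 0.03/0.07·(row2) → 0.472857·b = 105.841, so b = 223.834.
Back-substitute: a = (131.17 − 0.52·223.834) / 0.03 = 492.547.

492.5 lb product A, 223.8 lb monoammonium phosphate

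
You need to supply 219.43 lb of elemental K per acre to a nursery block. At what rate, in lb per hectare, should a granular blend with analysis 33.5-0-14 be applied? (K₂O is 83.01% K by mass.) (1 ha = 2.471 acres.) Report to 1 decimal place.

4665.6 lb of product per hectare

As K₂O: 219.43 / 0.8301 = 264.342 lb per acre.
Product per acre = 264.342 / 14% = 1888.15 lb.
Convert to per hectare: 1888.15 × 2.471 = 4665.63 lb.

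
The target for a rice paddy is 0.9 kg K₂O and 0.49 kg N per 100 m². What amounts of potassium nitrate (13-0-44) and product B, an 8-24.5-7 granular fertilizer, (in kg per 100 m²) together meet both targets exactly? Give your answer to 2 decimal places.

1.44 kg potassium nitrate, 3.78 kg product B

Per-100 m² balance (a = potassium nitrate, b = product B):
K₂O: 0.44·a + 0.07·b = 0.9
N: 0.13·a + 0.08·b = 0.49
Eliminate a: (row1) − 0.44/0.13·(row2) → -0.200769·b = -0.758462, so b = 3.77778.
Back-substitute: a = (0.9 − 0.07·3.77778) / 0.44 = 1.44444.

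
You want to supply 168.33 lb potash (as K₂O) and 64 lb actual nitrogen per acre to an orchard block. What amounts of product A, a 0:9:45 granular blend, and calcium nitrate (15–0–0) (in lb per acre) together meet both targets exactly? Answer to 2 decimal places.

Let a = lb of product A, b = lb of calcium nitrate (per acre).
K₂O: 0.45·a + 0·b = 168.33
N: 0·a + 0.15·b = 64
Solving simultaneously: a = 374.067, b = 426.667.

374.07 lb product A, 426.67 lb calcium nitrate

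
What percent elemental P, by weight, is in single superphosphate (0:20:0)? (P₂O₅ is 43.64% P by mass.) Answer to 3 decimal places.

8.728% P

%P = 20 × 0.4364 = 8.728%.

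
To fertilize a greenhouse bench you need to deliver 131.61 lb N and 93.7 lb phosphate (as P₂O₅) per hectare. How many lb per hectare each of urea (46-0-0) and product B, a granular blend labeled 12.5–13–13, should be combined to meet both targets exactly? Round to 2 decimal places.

90.25 lb urea, 720.77 lb product B

With a, b = lb per hectare of urea and product B:
N: 0.46·a + 0.125·b = 131.61
P₂O₅: 0·a + 0.13·b = 93.7
Solving simultaneously: a = 90.2475, b = 720.769.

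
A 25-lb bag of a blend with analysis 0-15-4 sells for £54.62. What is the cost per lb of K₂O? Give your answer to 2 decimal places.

K₂O in bag = 25 × 4% = 1 lb.
Cost per lb K₂O = £54.62 / 1 = £54.6200.

£54.62 per lb K₂O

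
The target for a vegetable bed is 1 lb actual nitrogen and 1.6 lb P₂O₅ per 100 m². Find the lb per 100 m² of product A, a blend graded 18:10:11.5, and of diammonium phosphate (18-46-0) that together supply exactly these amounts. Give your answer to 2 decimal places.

With a, b = lb per 100 m² of product A and diammonium phosphate:
N: 0.18·a + 0.18·b = 1
P₂O₅: 0.1·a + 0.46·b = 1.6
Eliminate a: (row1) − 0.18/0.1·(row2) → -0.648·b = -1.88, so b = 2.90123.
Back-substitute: a = (1 − 0.18·2.90123) / 0.18 = 2.65432.

2.65 lb product A, 2.90 lb diammonium phosphate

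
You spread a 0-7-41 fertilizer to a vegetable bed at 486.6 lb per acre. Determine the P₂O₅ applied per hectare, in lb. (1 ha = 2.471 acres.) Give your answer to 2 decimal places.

84.17 lb P₂O₅ per hectare

P₂O₅ per acre = 486.6 × 7% = 34.062 lb.
Convert to per hectare: 34.062 × 2.471 = 84.1672 lb.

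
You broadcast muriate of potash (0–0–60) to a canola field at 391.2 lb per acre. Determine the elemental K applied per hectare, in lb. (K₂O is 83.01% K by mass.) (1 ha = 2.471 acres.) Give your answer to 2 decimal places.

K₂O per acre = 391.2 × 60% = 234.72 lb.
Elemental K = 234.72 × 0.8301 = 194.841 lb per acre.
Convert to per hectare: 194.841 × 2.471 = 481.452 lb.

481.45 lb K per hectare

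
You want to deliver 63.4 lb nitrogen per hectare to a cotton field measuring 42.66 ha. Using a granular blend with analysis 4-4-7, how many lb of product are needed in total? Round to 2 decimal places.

Product per hectare = 63.4 / 4% = 1585 lb.
Total product = 1585 × 42.66 = 67616.1 lb.

67616.10 lb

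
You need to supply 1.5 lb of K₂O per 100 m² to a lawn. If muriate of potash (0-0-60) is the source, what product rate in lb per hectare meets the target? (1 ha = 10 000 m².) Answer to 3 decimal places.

250.000 lb of product per hectare

Product per 100 m² = 1.5 / 60% = 2.5 lb.
Convert to per hectare: 2.5 × 100 = 250 lb.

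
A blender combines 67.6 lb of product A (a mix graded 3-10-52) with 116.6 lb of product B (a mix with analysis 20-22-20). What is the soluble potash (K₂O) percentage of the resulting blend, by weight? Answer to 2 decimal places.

Total mass = 67.6 + 116.6 = 184.2 lb.
K₂O mass = 52%×67.6 + 20%×116.6 = 58.472 lb.
% K₂O = 58.472 / 184.2 = 31.7438%.

31.74% K₂O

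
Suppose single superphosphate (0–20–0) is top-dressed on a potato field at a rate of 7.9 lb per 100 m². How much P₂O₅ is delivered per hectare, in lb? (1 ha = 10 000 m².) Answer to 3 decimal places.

158.000 lb P₂O₅ per hectare

P₂O₅ per 100 m² = 7.9 × 20% = 1.58 lb.
Convert to per hectare: 1.58 × 100 = 158 lb.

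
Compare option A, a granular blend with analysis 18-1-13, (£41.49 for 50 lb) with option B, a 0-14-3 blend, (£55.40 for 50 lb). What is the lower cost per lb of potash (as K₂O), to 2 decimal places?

£6.38 per lb K₂O (option A)

option A: K₂O per bag = 50 × 13% = 6.5 lb; cost = 41.49 / 6.5 = £6.3831/lb K₂O.
option B: K₂O per bag = 50 × 3% = 1.5 lb; cost = 55.40 / 1.5 = £36.9333/lb K₂O.
option A is cheaper.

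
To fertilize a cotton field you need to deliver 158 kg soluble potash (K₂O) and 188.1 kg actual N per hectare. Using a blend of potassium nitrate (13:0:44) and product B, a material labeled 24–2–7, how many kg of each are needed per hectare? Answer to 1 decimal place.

256.5 kg potassium nitrate, 644.8 kg product B

With a, b = kg per hectare of potassium nitrate and product B:
K₂O: 0.44·a + 0.07·b = 158
N: 0.13·a + 0.24·b = 188.1
From row1: a = (158 − 0.07·b) / 0.44.
Into row2: 0.13·(158 − 0.07·b)/0.44 + 0.24·b = 188.1 → b = 644.808, a = 256.508.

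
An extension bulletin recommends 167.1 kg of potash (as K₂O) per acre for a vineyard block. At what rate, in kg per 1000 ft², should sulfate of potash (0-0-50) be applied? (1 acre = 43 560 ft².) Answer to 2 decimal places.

7.67 kg of product per thousand sq ft

Product per acre = 167.1 / 50% = 334.2 kg.
Convert to per 1000 ft²: 334.2 × 0.0229568 = 7.67218 kg.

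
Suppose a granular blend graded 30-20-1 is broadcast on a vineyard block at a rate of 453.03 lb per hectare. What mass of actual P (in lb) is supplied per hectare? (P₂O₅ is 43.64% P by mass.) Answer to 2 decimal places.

39.54 lb P per hectare

P₂O₅ per hectare = 453.03 × 20% = 90.606 lb.
Elemental P = 90.606 × 0.4364 = 39.5405 lb per hectare.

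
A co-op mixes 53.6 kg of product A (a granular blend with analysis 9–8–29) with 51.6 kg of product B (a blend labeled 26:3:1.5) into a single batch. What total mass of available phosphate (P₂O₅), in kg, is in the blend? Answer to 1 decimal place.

P₂O₅ mass = 8%×53.6 + 3%×51.6 = 5.836 kg.

5.8 kg P₂O₅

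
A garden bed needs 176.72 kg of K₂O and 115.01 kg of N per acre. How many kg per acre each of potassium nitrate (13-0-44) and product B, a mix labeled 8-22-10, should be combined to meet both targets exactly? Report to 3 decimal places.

With a, b = kg per acre of potassium nitrate and product B:
K₂O: 0.44·a + 0.1·b = 176.72
N: 0.13·a + 0.08·b = 115.01
Eliminate b: (row1) − 0.1/0.08·(row2) → 0.2775·a = 32.9575, so a = 118.7658.
Then b = (115.01 − 0.13·118.7658) / 0.08 = 1244.6306.

118.766 kg potassium nitrate, 1244.631 kg product B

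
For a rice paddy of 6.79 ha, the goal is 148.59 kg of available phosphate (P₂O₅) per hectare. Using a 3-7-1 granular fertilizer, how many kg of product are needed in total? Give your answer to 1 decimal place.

Product per hectare = 148.59 / 7% = 2122.71 kg.
Total product = 2122.71 × 6.79 = 14413.23 kg.

14413.2 kg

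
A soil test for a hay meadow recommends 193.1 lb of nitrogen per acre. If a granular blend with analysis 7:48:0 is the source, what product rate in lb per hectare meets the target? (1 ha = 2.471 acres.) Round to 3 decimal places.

6816.430 lb of product per hectare

Product per acre = 193.1 / 7% = 2758.57 lb.
Convert to per hectare: 2758.57 × 2.471 = 6816.43 lb.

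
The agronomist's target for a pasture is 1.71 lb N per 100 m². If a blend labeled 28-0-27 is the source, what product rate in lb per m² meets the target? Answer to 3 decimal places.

0.061 lb of product per sq m

Product per 100 m² = 1.71 / 28% = 6.10714 lb.
Convert to per m²: 6.10714 × 0.01 = 0.0610714 lb.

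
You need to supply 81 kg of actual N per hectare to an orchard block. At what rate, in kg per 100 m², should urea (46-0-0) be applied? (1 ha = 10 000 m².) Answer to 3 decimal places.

Product per hectare = 81 / 46% = 176.087 kg.
Convert to per 100 m²: 176.087 × 0.01 = 1.76087 kg.

1.761 kg of product per hundred sq m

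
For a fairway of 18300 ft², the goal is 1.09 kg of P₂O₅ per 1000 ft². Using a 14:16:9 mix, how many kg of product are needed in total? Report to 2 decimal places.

124.67 kg

Product per 1000 ft² = 1.09 / 16% = 6.8125 kg.
Total product = 6.8125 × 18300 / 1000 = 124.669 kg.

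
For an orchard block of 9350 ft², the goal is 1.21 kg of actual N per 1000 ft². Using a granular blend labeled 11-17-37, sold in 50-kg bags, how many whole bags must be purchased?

3 bags

Product per 1000 ft² = 1.21 / 11% = 11 kg.
Total product = 11 × 9350 / 1000 = 102.85 kg.
Bags = ⌈102.85 / 50⌉ = 3.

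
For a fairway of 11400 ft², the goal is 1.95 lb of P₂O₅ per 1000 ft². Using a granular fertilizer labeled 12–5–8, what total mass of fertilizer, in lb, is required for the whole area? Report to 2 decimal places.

Product per 1000 ft² = 1.95 / 5% = 39 lb.
Total product = 39 × 11400 / 1000 = 444.6 lb.

444.60 lb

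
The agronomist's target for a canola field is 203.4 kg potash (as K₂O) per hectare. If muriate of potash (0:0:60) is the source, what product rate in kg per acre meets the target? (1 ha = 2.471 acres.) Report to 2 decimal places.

Product per hectare = 203.4 / 60% = 339 kg.
Convert to per acre: 339 × 0.404694 = 137.191 kg.

137.19 kg of product per acre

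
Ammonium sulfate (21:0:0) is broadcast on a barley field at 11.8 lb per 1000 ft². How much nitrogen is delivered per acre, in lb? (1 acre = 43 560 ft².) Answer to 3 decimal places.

107.942 lb N per acre

nitrogen per 1000 ft² = 11.8 × 21% = 2.478 lb.
Convert to per acre: 2.478 × 43.56 = 107.9417 lb.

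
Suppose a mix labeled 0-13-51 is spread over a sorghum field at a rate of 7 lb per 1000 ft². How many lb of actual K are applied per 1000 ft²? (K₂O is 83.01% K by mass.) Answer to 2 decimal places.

2.96 lb K per thousand sq ft

K₂O per 1000 ft² = 7 × 51% = 3.57 lb.
Elemental K = 3.57 × 0.8301 = 2.96346 lb per 1000 ft².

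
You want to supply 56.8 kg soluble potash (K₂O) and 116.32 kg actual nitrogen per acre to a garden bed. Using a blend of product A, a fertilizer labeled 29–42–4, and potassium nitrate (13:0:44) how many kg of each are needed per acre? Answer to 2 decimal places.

357.82 kg product A, 96.56 kg potassium nitrate

With a, b = kg per acre of product A and potassium nitrate:
K₂O: 0.04·a + 0.44·b = 56.8
N: 0.29·a + 0.13·b = 116.32
Solving simultaneously: a = 357.817, b = 96.5621.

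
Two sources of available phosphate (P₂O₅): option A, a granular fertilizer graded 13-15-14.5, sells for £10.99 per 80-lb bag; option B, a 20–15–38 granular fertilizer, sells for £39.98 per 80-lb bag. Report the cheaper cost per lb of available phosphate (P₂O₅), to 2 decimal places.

option A: P₂O₅ per bag = 80 × 15% = 12 lb; cost = 10.99 / 12 = £0.9158/lb P₂O₅.
option B: P₂O₅ per bag = 80 × 15% = 12 lb; cost = 39.98 / 12 = £3.3317/lb P₂O₅.
option A is cheaper.

£0.92 per lb P₂O₅ (option A)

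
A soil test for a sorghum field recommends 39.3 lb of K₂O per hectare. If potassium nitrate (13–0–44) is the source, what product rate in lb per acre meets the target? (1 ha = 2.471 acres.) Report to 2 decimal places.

Product per hectare = 39.3 / 44% = 89.3182 lb.
Convert to per acre: 89.3182 × 0.404694 = 36.1466 lb.

36.15 lb of product per acre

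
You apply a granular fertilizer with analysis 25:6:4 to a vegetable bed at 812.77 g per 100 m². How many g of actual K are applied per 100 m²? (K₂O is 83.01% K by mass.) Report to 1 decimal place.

K₂O per 100 m² = 812.77 × 4% = 32.5108 g.
Elemental K = 32.5108 × 0.8301 = 26.9872 g per 100 m².

27.0 g K per hundred sq m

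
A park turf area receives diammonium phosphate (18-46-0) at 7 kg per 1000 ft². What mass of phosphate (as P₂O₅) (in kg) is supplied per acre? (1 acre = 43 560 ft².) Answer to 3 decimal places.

P₂O₅ per 1000 ft² = 7 × 46% = 3.22 kg.
Convert to per acre: 3.22 × 43.56 = 140.2632 kg.

140.263 kg P₂O₅ per acre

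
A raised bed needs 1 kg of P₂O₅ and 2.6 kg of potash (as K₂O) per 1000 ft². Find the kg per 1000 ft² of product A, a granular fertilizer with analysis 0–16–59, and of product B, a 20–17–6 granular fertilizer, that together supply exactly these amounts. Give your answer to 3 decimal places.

4.212 kg product A, 1.918 kg product B

With a, b = kg per 1000 ft² of product A and product B:
P₂O₅: 0.16·a + 0.17·b = 1
K₂O: 0.59·a + 0.06·b = 2.6
Eliminate a: (row1) − 0.16/0.59·(row2) → 0.153729·b = 0.294915, so b = 1.91841.
Back-substitute: a = (1 − 0.17·1.91841) / 0.16 = 4.21169.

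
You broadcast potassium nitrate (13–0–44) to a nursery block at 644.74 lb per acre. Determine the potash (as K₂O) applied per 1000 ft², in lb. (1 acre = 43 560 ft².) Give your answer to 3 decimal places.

K₂O per acre = 644.74 × 44% = 283.686 lb.
Convert to per 1000 ft²: 283.686 × 0.0229568 = 6.51253 lb.

6.513 lb K₂O per thousand sq ft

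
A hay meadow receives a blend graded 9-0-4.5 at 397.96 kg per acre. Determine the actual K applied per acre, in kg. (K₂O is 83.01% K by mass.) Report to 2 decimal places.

K₂O per acre = 397.96 × 4.5% = 17.9082 kg.
Elemental K = 17.9082 × 0.8301 = 14.8656 kg per acre.

14.87 kg K per acre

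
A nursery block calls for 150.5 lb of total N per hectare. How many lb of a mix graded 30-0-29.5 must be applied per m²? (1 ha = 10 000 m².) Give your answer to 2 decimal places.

Product per hectare = 150.5 / 30% = 501.667 lb.
Convert to per m²: 501.667 × 0.0001 = 0.0501667 lb.

0.05 lb of product per sq m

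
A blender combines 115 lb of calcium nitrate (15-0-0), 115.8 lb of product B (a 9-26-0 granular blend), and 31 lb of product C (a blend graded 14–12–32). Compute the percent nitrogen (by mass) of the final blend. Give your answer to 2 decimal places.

12.23% N

Total mass = 115 + 115.8 + 31 = 261.8 lb.
N mass = 15%×115 + 9%×115.8 + 14%×31 = 32.012 lb.
% N = 32.012 / 261.8 = 12.2277%.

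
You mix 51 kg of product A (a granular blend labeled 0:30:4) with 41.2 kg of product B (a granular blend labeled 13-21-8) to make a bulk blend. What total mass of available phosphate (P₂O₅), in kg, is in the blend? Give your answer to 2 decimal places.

23.95 kg P₂O₅

P₂O₅ mass = 30%×51 + 21%×41.2 = 23.952 kg.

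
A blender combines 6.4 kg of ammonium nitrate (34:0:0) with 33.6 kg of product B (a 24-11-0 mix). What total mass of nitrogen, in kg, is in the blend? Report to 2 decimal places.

10.24 kg N

N mass = 34%×6.4 + 24%×33.6 = 10.24 kg.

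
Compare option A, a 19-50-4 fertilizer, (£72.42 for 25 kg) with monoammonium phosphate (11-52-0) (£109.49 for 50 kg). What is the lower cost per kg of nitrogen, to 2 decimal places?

option A: N per bag = 25 × 19% = 4.75 kg; cost = 72.42 / 4.75 = £15.2463/kg N.
monoammonium phosphate: N per bag = 50 × 11% = 5.5 kg; cost = 109.49 / 5.5 = £19.9073/kg N.
option A is cheaper.

£15.25 per kg N (option A)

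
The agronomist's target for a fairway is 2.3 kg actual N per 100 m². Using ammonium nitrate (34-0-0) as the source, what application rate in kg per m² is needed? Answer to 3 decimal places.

Product per 100 m² = 2.3 / 34% = 6.76471 kg.
Convert to per m²: 6.76471 × 0.01 = 0.0676471 kg.

0.068 kg of product per sq m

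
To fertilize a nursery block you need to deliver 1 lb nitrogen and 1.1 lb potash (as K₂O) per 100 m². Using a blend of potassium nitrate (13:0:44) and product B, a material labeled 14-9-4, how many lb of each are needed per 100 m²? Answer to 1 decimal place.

2.0 lb potassium nitrate, 5.3 lb product B

With a, b = lb per 100 m² of potassium nitrate and product B:
N: 0.13·a + 0.14·b = 1
K₂O: 0.44·a + 0.04·b = 1.1
From row1: a = (1 − 0.14·b) / 0.13.
Into row2: 0.44·(1 − 0.14·b)/0.13 + 0.04·b = 1.1 → b = 5.26596, a = 2.02128.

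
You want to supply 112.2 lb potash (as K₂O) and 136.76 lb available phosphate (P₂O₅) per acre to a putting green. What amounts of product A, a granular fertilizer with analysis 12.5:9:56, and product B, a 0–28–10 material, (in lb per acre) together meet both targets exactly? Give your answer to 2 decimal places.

Per-acre balance (a = product A, b = product B):
K₂O: 0.56·a + 0.1·b = 112.2
P₂O₅: 0.09·a + 0.28·b = 136.76
Solving simultaneously: a = 120.027, b = 449.848.

120.03 lb product A, 449.85 lb product B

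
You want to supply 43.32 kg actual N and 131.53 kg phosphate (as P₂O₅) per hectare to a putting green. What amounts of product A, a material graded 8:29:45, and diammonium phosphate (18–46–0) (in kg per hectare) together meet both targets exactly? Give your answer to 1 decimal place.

243.4 kg product A, 132.5 kg diammonium phosphate

Per-hectare balance (a = product A, b = diammonium phosphate):
N: 0.08·a + 0.18·b = 43.32
P₂O₅: 0.29·a + 0.46·b = 131.53
Eliminate b: (row1) − 0.18/0.46·(row2) → -0.0334783·a = -8.14826, so a = 243.39.
Then b = (131.53 − 0.29·243.39) / 0.46 = 132.494.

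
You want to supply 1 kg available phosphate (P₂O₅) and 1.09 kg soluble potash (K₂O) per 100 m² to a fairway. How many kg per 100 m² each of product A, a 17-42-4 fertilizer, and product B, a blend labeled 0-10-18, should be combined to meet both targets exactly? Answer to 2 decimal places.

Let a = kg of product A, b = kg of product B (per 100 m²).
P₂O₅: 0.42·a + 0.1·b = 1
K₂O: 0.04·a + 0.18·b = 1.09
Eliminate a: (row1) − 0.42/0.04·(row2) → -1.79·b = -10.445, so b = 5.8352.
Back-substitute: a = (1 − 0.1·5.8352) / 0.42 = 0.99162.

0.99 kg product A, 5.84 kg product B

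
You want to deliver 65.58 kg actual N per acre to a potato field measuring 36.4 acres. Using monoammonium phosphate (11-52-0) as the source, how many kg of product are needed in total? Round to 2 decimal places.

21701.02 kg

Product per acre = 65.58 / 11% = 596.182 kg.
Total product = 596.182 × 36.4 = 21701.018 kg.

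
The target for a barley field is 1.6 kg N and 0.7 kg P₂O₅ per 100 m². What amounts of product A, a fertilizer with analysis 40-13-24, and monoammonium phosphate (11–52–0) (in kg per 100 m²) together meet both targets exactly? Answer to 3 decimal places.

With a, b = kg per 100 m² of product A and monoammonium phosphate:
N: 0.4·a + 0.11·b = 1.6
P₂O₅: 0.13·a + 0.52·b = 0.7
Solving simultaneously: a = 3.89778, b = 0.371709.

3.898 kg product A, 0.372 kg monoammonium phosphate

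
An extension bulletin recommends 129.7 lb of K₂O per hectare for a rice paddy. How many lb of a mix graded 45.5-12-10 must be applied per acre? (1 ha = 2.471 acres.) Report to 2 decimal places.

Product per hectare = 129.7 / 10% = 1297 lb.
Convert to per acre: 1297 × 0.404694 = 524.889 lb.

524.89 lb of product per acre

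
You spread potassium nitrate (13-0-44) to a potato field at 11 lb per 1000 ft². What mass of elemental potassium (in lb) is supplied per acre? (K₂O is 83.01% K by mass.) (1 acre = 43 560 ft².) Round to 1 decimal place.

175.0 lb K per acre

K₂O per 1000 ft² = 11 × 44% = 4.84 lb.
Elemental K = 4.84 × 0.8301 = 4.01768 lb per 1000 ft².
Convert to per acre: 4.01768 × 43.56 = 175.01 lb.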